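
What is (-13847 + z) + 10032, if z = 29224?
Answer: 25409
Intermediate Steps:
(-13847 + z) + 10032 = (-13847 + 29224) + 10032 = 15377 + 10032 = 25409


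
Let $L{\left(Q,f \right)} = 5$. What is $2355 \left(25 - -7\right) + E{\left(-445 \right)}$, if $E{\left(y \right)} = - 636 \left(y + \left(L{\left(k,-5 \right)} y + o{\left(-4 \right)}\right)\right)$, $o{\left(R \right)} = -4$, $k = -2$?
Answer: $1776024$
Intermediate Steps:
$E{\left(y \right)} = 2544 - 3816 y$ ($E{\left(y \right)} = - 636 \left(y + \left(5 y - 4\right)\right) = - 636 \left(y + \left(-4 + 5 y\right)\right) = - 636 \left(-4 + 6 y\right) = 2544 - 3816 y$)
$2355 \left(25 - -7\right) + E{\left(-445 \right)} = 2355 \left(25 - -7\right) + \left(2544 - -1698120\right) = 2355 \left(25 + 7\right) + \left(2544 + 1698120\right) = 2355 \cdot 32 + 1700664 = 75360 + 1700664 = 1776024$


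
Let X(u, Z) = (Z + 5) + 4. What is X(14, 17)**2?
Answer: 676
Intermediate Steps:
X(u, Z) = 9 + Z (X(u, Z) = (5 + Z) + 4 = 9 + Z)
X(14, 17)**2 = (9 + 17)**2 = 26**2 = 676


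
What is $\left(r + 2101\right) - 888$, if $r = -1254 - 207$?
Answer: $-248$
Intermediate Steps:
$r = -1461$
$\left(r + 2101\right) - 888 = \left(-1461 + 2101\right) - 888 = 640 - 888 = -248$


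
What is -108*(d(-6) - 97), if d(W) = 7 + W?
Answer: 10368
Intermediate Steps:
-108*(d(-6) - 97) = -108*((7 - 6) - 97) = -108*(1 - 97) = -108*(-96) = 10368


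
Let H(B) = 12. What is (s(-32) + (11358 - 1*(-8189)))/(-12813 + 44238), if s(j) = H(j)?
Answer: 19559/31425 ≈ 0.62240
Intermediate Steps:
s(j) = 12
(s(-32) + (11358 - 1*(-8189)))/(-12813 + 44238) = (12 + (11358 - 1*(-8189)))/(-12813 + 44238) = (12 + (11358 + 8189))/31425 = (12 + 19547)*(1/31425) = 19559*(1/31425) = 19559/31425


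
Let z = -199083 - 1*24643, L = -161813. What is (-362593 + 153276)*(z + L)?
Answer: 80699866863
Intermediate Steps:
z = -223726 (z = -199083 - 24643 = -223726)
(-362593 + 153276)*(z + L) = (-362593 + 153276)*(-223726 - 161813) = -209317*(-385539) = 80699866863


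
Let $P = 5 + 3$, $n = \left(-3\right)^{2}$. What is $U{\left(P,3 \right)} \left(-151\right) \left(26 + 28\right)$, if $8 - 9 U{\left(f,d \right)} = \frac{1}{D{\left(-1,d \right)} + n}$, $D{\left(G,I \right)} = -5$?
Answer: $- \frac{14043}{2} \approx -7021.5$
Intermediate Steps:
$n = 9$
$P = 8$
$U{\left(f,d \right)} = \frac{31}{36}$ ($U{\left(f,d \right)} = \frac{8}{9} - \frac{1}{9 \left(-5 + 9\right)} = \frac{8}{9} - \frac{1}{9 \cdot 4} = \frac{8}{9} - \frac{1}{36} = \frac{31}{36}$)
$U{\left(P,3 \right)} \left(-151\right) \left(26 + 28\right) = \frac{31}{36} \left(-151\right) \left(26 + 28\right) = \left(- \frac{4681}{36}\right) 54 = - \frac{14043}{2}$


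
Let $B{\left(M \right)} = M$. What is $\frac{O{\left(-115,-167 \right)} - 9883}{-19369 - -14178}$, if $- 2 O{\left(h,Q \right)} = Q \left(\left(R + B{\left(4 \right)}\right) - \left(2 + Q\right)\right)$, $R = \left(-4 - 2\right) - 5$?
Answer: $- \frac{3310}{5191} \approx -0.63764$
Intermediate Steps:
$R = -11$ ($R = -6 - 5 = -11$)
$O{\left(h,Q \right)} = - \frac{Q \left(-9 - Q\right)}{2}$ ($O{\left(h,Q \right)} = - \frac{Q \left(\left(-11 + 4\right) - \left(2 + Q\right)\right)}{2} = - \frac{Q \left(-7 - \left(2 + Q\right)\right)}{2} = - \frac{Q \left(-9 - Q\right)}{2}$)
$\frac{O{\left(-115,-167 \right)} - 9883}{-19369 - -14178} = \frac{\frac{1}{2} \left(-167\right) \left(9 - 167\right) - 9883}{-19369 - -14178} = \frac{\frac{1}{2} \left(-167\right) \left(-158\right) - 9883}{-19369 + \left(-2007 + 16185\right)} = \frac{13193 - 9883}{-19369 + 14178} = \frac{3310}{-5191} = 3310 \left(- \frac{1}{5191}\right) = - \frac{3310}{5191}$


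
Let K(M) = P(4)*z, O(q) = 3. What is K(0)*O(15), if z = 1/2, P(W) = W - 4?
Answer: 0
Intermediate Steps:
P(W) = -4 + W
z = ½ (z = 1*(½) = ½ ≈ 0.50000)
K(M) = 0 (K(M) = (-4 + 4)*(½) = 0*(½) = 0)
K(0)*O(15) = 0*3 = 0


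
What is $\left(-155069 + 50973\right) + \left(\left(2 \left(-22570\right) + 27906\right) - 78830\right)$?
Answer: $-200160$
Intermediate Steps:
$\left(-155069 + 50973\right) + \left(\left(2 \left(-22570\right) + 27906\right) - 78830\right) = -104096 + \left(\left(-45140 + 27906\right) - 78830\right) = -104096 - 96064 = -200160$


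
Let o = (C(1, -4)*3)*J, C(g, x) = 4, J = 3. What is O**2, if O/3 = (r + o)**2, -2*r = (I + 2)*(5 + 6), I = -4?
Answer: 43917129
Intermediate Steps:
r = 11 (r = -(-4 + 2)*(5 + 6)/2 = -(-1)*11 = -1/2*(-22) = 11)
o = 36 (o = (4*3)*3 = 12*3 = 36)
O = 6627 (O = 3*(11 + 36)**2 = 3*47**2 = 3*2209 = 6627)
O**2 = 6627**2 = 43917129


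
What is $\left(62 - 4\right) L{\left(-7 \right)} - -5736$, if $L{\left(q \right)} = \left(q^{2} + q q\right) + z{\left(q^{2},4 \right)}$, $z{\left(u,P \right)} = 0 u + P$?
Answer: $11652$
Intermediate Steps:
$z{\left(u,P \right)} = P$ ($z{\left(u,P \right)} = 0 + P = P$)
$L{\left(q \right)} = 4 + 2 q^{2}$ ($L{\left(q \right)} = \left(q^{2} + q q\right) + 4 = \left(q^{2} + q^{2}\right) + 4 = 2 q^{2} + 4 = 4 + 2 q^{2}$)
$\left(62 - 4\right) L{\left(-7 \right)} - -5736 = \left(62 - 4\right) \left(4 + 2 \left(-7\right)^{2}\right) - -5736 = 58 \left(4 + 2 \cdot 49\right) + 5736 = 58 \left(4 + 98\right) + 5736 = 58 \cdot 102 + 5736 = 5916 + 5736 = 11652$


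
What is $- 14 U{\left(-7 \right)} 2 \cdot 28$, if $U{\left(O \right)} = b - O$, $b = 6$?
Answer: $-10192$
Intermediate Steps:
$U{\left(O \right)} = 6 - O$
$- 14 U{\left(-7 \right)} 2 \cdot 28 = - 14 \left(6 - -7\right) 2 \cdot 28 = - 14 \left(6 + 7\right) 2 \cdot 28 = - 14 \cdot 13 \cdot 2 \cdot 28 = - 14 \cdot 26 \cdot 28 = - 14 \cdot 728 = \left(-1\right) 10192 = -10192$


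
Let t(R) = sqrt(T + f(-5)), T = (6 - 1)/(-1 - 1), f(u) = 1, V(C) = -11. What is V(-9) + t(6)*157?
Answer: -11 + 157*I*sqrt(6)/2 ≈ -11.0 + 192.28*I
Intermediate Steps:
T = -5/2 (T = 5/(-2) = 5*(-1/2) = -5/2 ≈ -2.5000)
t(R) = I*sqrt(6)/2 (t(R) = sqrt(-5/2 + 1) = sqrt(-3/2) = I*sqrt(6)/2)
V(-9) + t(6)*157 = -11 + (I*sqrt(6)/2)*157 = -11 + 157*I*sqrt(6)/2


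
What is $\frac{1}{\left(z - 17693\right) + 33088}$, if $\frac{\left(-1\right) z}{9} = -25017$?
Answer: $\frac{1}{240548} \approx 4.1572 \cdot 10^{-6}$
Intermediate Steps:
$z = 225153$ ($z = \left(-9\right) \left(-25017\right) = 225153$)
$\frac{1}{\left(z - 17693\right) + 33088} = \frac{1}{\left(225153 - 17693\right) + 33088} = \frac{1}{207460 + 33088} = \frac{1}{240548}$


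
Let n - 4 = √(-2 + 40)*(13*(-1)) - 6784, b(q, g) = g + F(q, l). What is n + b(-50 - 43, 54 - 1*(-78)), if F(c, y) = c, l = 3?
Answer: -6741 - 13*√38 ≈ -6821.1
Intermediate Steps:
b(q, g) = g + q
n = -6780 - 13*√38 (n = 4 + (√(-2 + 40)*(13*(-1)) - 6784) = 4 + (√38*(-13) - 6784) = 4 + (-13*√38 - 6784) = 4 + (-6784 - 13*√38) = -6780 - 13*√38 ≈ -6860.1)
n + b(-50 - 43, 54 - 1*(-78)) = (-6780 - 13*√38) + ((54 - 1*(-78)) + (-50 - 43)) = (-6780 - 13*√38) + ((54 + 78) - 93) = (-6780 - 13*√38) + (132 - 93) = (-6780 - 13*√38) + 39 = -6741 - 13*√38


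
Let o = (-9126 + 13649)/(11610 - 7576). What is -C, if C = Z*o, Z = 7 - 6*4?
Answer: 76891/4034 ≈ 19.061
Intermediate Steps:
o = 4523/4034 ≈ 1.1212
Z = -17 (Z = 7 - 24 = -17)
C = -76891/4034 (C = -17*4523/4034 = -76891/4034 ≈ -19.061)
-C = -1*(-76891/4034) = 76891/4034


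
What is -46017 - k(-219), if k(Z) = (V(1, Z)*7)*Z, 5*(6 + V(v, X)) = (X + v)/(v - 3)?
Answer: -108978/5 ≈ -21796.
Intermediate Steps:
V(v, X) = -6 + (X + v)/(5*(-3 + v)) (V(v, X) = -6 + ((X + v)/(v - 3))/5 = -6 + ((X + v)/(-3 + v))/5 = -6 + (X + v)/(5*(-3 + v)))
k(Z) = Z*(-427/10 - 7*Z/10) (k(Z) = (((90 + Z - 29*1)/(5*(-3 + 1)))*7)*Z = (((1/5)*(90 + Z - 29)/(-2))*7)*Z = (((1/5)*(-1/2)*(61 + Z))*7)*Z = ((-61/10 - Z/10)*7)*Z = (-427/10 - 7*Z/10)*Z = Z*(-427/10 - 7*Z/10))
-46017 - k(-219) = -46017 - (-7)*(-219)*(61 - 219)/10 = -46017 - (-7)*(-219)*(-158)/10 = -46017 - 1*(-121107/5) = -46017 + 121107/5 = -108978/5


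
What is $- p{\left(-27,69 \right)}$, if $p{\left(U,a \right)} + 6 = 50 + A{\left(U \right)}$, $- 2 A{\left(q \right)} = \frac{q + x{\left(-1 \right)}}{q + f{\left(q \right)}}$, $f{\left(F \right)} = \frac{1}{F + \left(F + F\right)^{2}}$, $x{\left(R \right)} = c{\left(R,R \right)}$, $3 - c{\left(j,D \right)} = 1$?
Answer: $- \frac{6791951}{156004} \approx -43.537$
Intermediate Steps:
$c{\left(j,D \right)} = 2$ ($c{\left(j,D \right)} = 3 - 1 = 2$)
$x{\left(R \right)} = 2$
$f{\left(F \right)} = \frac{1}{F + 4 F^{2}}$ ($f{\left(F \right)} = \frac{1}{F + \left(2 F\right)^{2}} = \frac{1}{F + 4 F^{2}}$)
$A{\left(q \right)} = - \frac{2 + q}{2 \left(q + \frac{1}{q \left(1 + 4 q\right)}\right)}$ ($A{\left(q \right)} = - \frac{\left(q + 2\right) \frac{1}{q + \frac{1}{q \left(1 + 4 q\right)}}}{2} = - \frac{\left(2 + q\right) \frac{1}{q + \frac{1}{q \left(1 + 4 q\right)}}}{2} = - \frac{\frac{1}{q + \frac{1}{q \left(1 + 4 q\right)}} \left(2 + q\right)}{2} = - \frac{2 + q}{2 \left(q + \frac{1}{q \left(1 + 4 q\right)}\right)}$)
$p{\left(U,a \right)} = 44 - \frac{U \left(1 + 4 U\right) \left(2 + U\right)}{2 + 2 U^{2} \left(1 + 4 U\right)}$ ($p{\left(U,a \right)} = -6 - \left(-50 + \frac{U \left(1 + 4 U\right) \left(2 + U\right)}{2 + 2 U^{2} \left(1 + 4 U\right)}\right) = 44 - \frac{U \left(1 + 4 U\right) \left(2 + U\right)}{2 + 2 U^{2} \left(1 + 4 U\right)}$)
$- p{\left(-27,69 \right)} = - \frac{44 - -27 + 174 \left(-27\right)^{3} + \frac{79 \left(-27\right)^{2}}{2}}{1 + \left(-27\right)^{2} + 4 \left(-27\right)^{3}} = - \frac{44 + 27 + 174 \left(-19683\right) + \frac{79}{2} \cdot 729}{1 + 729 + 4 \left(-19683\right)} = - \frac{44 + 27 - 3424842 + \frac{57591}{2}}{1 + 729 - 78732} = - \frac{-6791951}{\left(-78002\right) 2} = - \frac{\left(-1\right) \left(-6791951\right)}{78002 \cdot 2} = \left(-1\right) \frac{6791951}{156004} = - \frac{6791951}{156004}$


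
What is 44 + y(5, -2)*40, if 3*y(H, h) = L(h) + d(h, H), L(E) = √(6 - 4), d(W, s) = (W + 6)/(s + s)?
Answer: 148/3 + 40*√2/3 ≈ 68.189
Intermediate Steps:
d(W, s) = (6 + W)/(2*s) (d(W, s) = (6 + W)/((2*s)) = (6 + W)*(1/(2*s)) = (6 + W)/(2*s))
L(E) = √2
y(H, h) = √2/3 + (6 + h)/(6*H) (y(H, h) = (√2 + (6 + h)/(2*H))/3 = √2/3 + (6 + h)/(6*H))
44 + y(5, -2)*40 = 44 + ((⅙)*(6 - 2 + 2*5*√2)/5)*40 = 44 + ((⅙)*(⅕)*(6 - 2 + 10*√2))*40 = 44 + ((⅙)*(⅕)*(4 + 10*√2))*40 = 44 + (2/15 + √2/3)*40 = 44 + (16/3 + 40*√2/3) = 148/3 + 40*√2/3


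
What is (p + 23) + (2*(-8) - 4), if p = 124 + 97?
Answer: 224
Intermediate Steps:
p = 221
(p + 23) + (2*(-8) - 4) = (221 + 23) + (2*(-8) - 4) = 244 + (-16 - 4) = 244 - 20 = 224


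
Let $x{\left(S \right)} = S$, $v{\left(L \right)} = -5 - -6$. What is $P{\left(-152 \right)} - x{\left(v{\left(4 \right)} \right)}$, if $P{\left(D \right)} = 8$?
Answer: $7$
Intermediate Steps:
$v{\left(L \right)} = 1$ ($v{\left(L \right)} = -5 + 6 = 1$)
$P{\left(-152 \right)} - x{\left(v{\left(4 \right)} \right)} = 8 - 1 = 7$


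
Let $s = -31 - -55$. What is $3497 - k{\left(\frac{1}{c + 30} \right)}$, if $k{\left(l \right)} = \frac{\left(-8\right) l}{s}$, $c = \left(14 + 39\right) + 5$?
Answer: $\frac{923209}{264} \approx 3497.0$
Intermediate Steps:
$s = 24$ ($s = -31 + 55 = 24$)
$c = 58$ ($c = 53 + 5 = 58$)
$k{\left(l \right)} = - \frac{l}{3}$ ($k{\left(l \right)} = \frac{\left(-8\right) l}{24} = - 8 l \frac{1}{24} = - \frac{l}{3}$)
$3497 - k{\left(\frac{1}{c + 30} \right)} = 3497 - - \frac{1}{3 \left(58 + 30\right)} = 3497 - - \frac{1}{3 \cdot 88} = 3497 - \left(- \frac{1}{3}\right) \frac{1}{88} = 3497 - - \frac{1}{264} = 3497 + \frac{1}{264} = \frac{923209}{264}$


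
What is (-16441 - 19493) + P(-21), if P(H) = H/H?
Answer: -35933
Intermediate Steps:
P(H) = 1
(-16441 - 19493) + P(-21) = (-16441 - 19493) + 1 = -35934 + 1 = -35933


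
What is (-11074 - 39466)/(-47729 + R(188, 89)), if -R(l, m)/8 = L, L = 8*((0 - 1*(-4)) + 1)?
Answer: 50540/48049 ≈ 1.0518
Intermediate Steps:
L = 40 (L = 8*((0 + 4) + 1) = 8*(4 + 1) = 8*5 = 40)
R(l, m) = -320 (R(l, m) = -8*40 = -320)
(-11074 - 39466)/(-47729 + R(188, 89)) = (-11074 - 39466)/(-47729 - 320) = -50540/(-48049) = -50540*(-1/48049) = 50540/48049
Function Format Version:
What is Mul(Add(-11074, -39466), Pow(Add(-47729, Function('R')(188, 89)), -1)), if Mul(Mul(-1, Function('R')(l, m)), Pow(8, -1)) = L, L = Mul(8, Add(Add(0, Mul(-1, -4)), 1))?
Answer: Rational(50540, 48049) ≈ 1.0518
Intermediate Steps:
L = 40 (L = Mul(8, Add(Add(0, 4), 1)) = Mul(8, Add(4, 1)) = Mul(8, 5) = 40)
Function('R')(l, m) = -320 (Function('R')(l, m) = Mul(-8, 40) = -320)
Mul(Add(-11074, -39466), Pow(Add(-47729, Function('R')(188, 89)), -1)) = Mul(Add(-11074, -39466), Pow(Add(-47729, -320), -1)) = Mul(-50540, Pow(-48049, -1)) = Mul(-50540, Rational(-1, 48049)) = Rational(50540, 48049)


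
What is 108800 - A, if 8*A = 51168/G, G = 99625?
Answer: 10839193604/99625 ≈ 1.0880e+5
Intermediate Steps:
A = 6396/99625 (A = (51168/99625)/8 = (51168*(1/99625))/8 = (⅛)*(51168/99625) = 6396/99625 ≈ 0.064201)
108800 - A = 108800 - 1*6396/99625 = 108800 - 6396/99625 = 10839193604/99625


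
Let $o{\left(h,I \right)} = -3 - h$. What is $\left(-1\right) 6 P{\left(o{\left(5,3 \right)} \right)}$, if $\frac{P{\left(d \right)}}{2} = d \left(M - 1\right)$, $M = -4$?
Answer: $-480$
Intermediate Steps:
$P{\left(d \right)} = - 10 d$ ($P{\left(d \right)} = 2 d \left(-4 - 1\right) = 2 d \left(-5\right) = 2 \left(- 5 d\right) = - 10 d$)
$\left(-1\right) 6 P{\left(o{\left(5,3 \right)} \right)} = \left(-1\right) 6 \left(- 10 \left(-3 - 5\right)\right) = - 6 \left(- 10 \left(-3 - 5\right)\right) = - 6 \left(\left(-10\right) \left(-8\right)\right) = \left(-6\right) 80 = -480$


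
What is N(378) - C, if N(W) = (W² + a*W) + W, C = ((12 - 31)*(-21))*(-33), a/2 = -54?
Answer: 115605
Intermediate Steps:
a = -108 (a = 2*(-54) = -108)
C = -13167 (C = -19*(-21)*(-33) = 399*(-33) = -13167)
N(W) = W² - 107*W (N(W) = (W² - 108*W) + W = W² - 107*W)
N(378) - C = 378*(-107 + 378) - 1*(-13167) = 378*271 + 13167 = 102438 + 13167 = 115605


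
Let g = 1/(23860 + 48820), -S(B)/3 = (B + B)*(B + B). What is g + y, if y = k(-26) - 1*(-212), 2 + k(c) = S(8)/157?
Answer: 2340441517/11410760 ≈ 205.11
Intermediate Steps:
S(B) = -12*B**2 (S(B) = -3*(B + B)*(B + B) = -3*2*B*2*B = -12*B**2)
g = 1/72680 ≈ 1.3759e-5
k(c) = -1082/157 (k(c) = -2 - 12*8**2/157 = -2 - 12*64*(1/157) = -2 - 768*1/157 = -2 - 768/157 = -1082/157)
y = 32202/157 (y = -1082/157 - 1*(-212) = -1082/157 + 212 = 32202/157 ≈ 205.11)
g + y = 1/72680 + 32202/157 = 2340441517/11410760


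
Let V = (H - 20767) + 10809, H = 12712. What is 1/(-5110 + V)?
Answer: -1/2356 ≈ -0.00042445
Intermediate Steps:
V = 2754 (V = (12712 - 20767) + 10809 = -8055 + 10809 = 2754)
1/(-5110 + V) = 1/(-5110 + 2754) = 1/(-2356) = -1/2356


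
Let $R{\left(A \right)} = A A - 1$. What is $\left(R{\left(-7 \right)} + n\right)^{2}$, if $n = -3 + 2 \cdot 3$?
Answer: $2601$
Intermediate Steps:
$R{\left(A \right)} = -1 + A^{2}$ ($R{\left(A \right)} = A^{2} - 1 = -1 + A^{2}$)
$n = 3$ ($n = -3 + 6 = 3$)
$\left(R{\left(-7 \right)} + n\right)^{2} = \left(\left(-1 + \left(-7\right)^{2}\right) + 3\right)^{2} = \left(\left(-1 + 49\right) + 3\right)^{2} = \left(48 + 3\right)^{2} = 51^{2} = 2601$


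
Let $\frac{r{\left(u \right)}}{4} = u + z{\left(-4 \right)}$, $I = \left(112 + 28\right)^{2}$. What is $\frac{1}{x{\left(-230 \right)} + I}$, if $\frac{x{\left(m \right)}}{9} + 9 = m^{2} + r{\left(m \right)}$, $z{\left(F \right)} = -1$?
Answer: $\frac{1}{487303} \approx 2.0521 \cdot 10^{-6}$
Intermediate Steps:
$I = 19600$ ($I = 140^{2} = 19600$)
$r{\left(u \right)} = -4 + 4 u$ ($r{\left(u \right)} = 4 \left(u - 1\right) = 4 \left(-1 + u\right) = -4 + 4 u$)
$x{\left(m \right)} = -117 + 9 m^{2} + 36 m$ ($x{\left(m \right)} = -81 + 9 \left(m^{2} + \left(-4 + 4 m\right)\right) = -81 + 9 \left(-4 + m^{2} + 4 m\right) = -81 + \left(-36 + 9 m^{2} + 36 m\right) = -117 + 9 m^{2} + 36 m$)
$\frac{1}{x{\left(-230 \right)} + I} = \frac{1}{\left(-117 + 9 \left(-230\right)^{2} + 36 \left(-230\right)\right) + 19600} = \frac{1}{\left(-117 + 9 \cdot 52900 - 8280\right) + 19600} = \frac{1}{\left(-117 + 476100 - 8280\right) + 19600} = \frac{1}{467703 + 19600} = \frac{1}{487303}$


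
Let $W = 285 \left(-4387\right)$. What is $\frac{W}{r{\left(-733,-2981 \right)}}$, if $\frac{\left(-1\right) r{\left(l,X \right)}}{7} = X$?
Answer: $- \frac{1250295}{20867} \approx -59.917$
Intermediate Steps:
$W = -1250295$
$r{\left(l,X \right)} = - 7 X$
$\frac{W}{r{\left(-733,-2981 \right)}} = - \frac{1250295}{\left(-7\right) \left(-2981\right)} = - \frac{1250295}{20867}$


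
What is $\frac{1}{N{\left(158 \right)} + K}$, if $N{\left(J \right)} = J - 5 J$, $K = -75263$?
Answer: $- \frac{1}{75895} \approx -1.3176 \cdot 10^{-5}$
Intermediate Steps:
$N{\left(J \right)} = - 4 J$
$\frac{1}{N{\left(158 \right)} + K} = \frac{1}{\left(-4\right) 158 - 75263} = \frac{1}{-632 - 75263} = \frac{1}{-75895} = - \frac{1}{75895}$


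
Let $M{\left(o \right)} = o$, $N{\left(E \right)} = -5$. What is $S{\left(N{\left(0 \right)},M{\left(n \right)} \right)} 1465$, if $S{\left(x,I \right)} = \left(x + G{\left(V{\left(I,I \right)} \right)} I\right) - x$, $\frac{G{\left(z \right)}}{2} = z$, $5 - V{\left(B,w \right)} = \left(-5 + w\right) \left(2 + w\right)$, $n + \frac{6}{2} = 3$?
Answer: $0$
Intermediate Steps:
$n = 0$ ($n = -3 + 3 = 0$)
$V{\left(B,w \right)} = 5 - \left(-5 + w\right) \left(2 + w\right)$
$G{\left(z \right)} = 2 z$
$S{\left(x,I \right)} = I \left(30 - 2 I^{2} + 6 I\right)$ ($S{\left(x,I \right)} = \left(x + 2 \left(15 - I^{2} + 3 I\right) I\right) - x = \left(x + \left(30 - 2 I^{2} + 6 I\right) I\right) - x = \left(x + I \left(30 - 2 I^{2} + 6 I\right)\right) - x = I \left(30 - 2 I^{2} + 6 I\right)$)
$S{\left(N{\left(0 \right)},M{\left(n \right)} \right)} 1465 = 2 \cdot 0 \left(15 - 0^{2} + 3 \cdot 0\right) 1465 = 2 \cdot 0 \left(15 - 0 + 0\right) 1465 = 2 \cdot 0 \left(15 + 0 + 0\right) 1465 = 2 \cdot 0 \cdot 15 \cdot 1465 = 0 \cdot 1465 = 0$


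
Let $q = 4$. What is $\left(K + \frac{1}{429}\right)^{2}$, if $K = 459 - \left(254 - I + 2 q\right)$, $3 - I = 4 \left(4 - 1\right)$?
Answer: $\frac{6504906409}{184041} \approx 35345.0$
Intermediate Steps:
$I = -9$ ($I = 3 - 4 \left(4 - 1\right) = 3 - 4 \cdot 3 = 3 - 12 = -9$)
$K = 188$ ($K = 459 - 271 = 188$)
$\left(K + \frac{1}{429}\right)^{2} = \left(188 + \frac{1}{429}\right)^{2} = \left(\frac{80653}{429}\right)^{2} = \frac{6504906409}{184041}$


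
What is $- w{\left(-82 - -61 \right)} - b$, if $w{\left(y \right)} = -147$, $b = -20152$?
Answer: $20299$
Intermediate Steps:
$- w{\left(-82 - -61 \right)} - b = \left(-1\right) \left(-147\right) - -20152 = 147 + 20152 = 20299$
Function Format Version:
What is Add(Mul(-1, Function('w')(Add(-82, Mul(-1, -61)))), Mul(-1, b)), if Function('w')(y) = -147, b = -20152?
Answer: 20299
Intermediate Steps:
Add(Mul(-1, Function('w')(Add(-82, Mul(-1, -61)))), Mul(-1, b)) = Add(Mul(-1, -147), Mul(-1, -20152)) = Add(147, 20152) = 20299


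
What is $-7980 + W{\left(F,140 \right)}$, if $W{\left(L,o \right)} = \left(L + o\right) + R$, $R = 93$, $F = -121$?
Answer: $-7868$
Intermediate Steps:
$W{\left(L,o \right)} = 93 + L + o$ ($W{\left(L,o \right)} = \left(L + o\right) + 93 = 93 + L + o$)
$-7980 + W{\left(F,140 \right)} = -7980 + \left(93 - 121 + 140\right) = -7980 + 112 = -7868$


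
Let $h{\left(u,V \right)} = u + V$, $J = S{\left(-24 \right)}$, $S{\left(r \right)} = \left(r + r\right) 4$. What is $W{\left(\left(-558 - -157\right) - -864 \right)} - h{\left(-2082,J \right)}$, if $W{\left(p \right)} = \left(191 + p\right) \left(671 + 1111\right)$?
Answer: $1167702$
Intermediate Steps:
$W{\left(p \right)} = 340362 + 1782 p$ ($W{\left(p \right)} = \left(191 + p\right) 1782 = 340362 + 1782 p$)
$S{\left(r \right)} = 8 r$ ($S{\left(r \right)} = 2 r 4 = 8 r$)
$J = -192$ ($J = 8 \left(-24\right) = -192$)
$h{\left(u,V \right)} = V + u$
$W{\left(\left(-558 - -157\right) - -864 \right)} - h{\left(-2082,J \right)} = \left(340362 + 1782 \left(\left(-558 - -157\right) - -864\right)\right) - \left(-192 - 2082\right) = \left(340362 + 1782 \left(\left(-558 + 157\right) + 864\right)\right) - -2274 = \left(340362 + 1782 \left(-401 + 864\right)\right) + 2274 = \left(340362 + 1782 \cdot 463\right) + 2274 = \left(340362 + 825066\right) + 2274 = 1165428 + 2274 = 1167702$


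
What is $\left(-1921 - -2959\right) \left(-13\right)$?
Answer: $-13494$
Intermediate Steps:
$\left(-1921 - -2959\right) \left(-13\right) = \left(-1921 + 2959\right) \left(-13\right) = 1038 \left(-13\right) = -13494$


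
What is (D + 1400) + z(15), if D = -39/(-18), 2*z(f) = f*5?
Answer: 4319/3 ≈ 1439.7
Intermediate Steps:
z(f) = 5*f/2 (z(f) = (f*5)/2 = (5*f)/2 = 5*f/2)
D = 13/6 (D = -1/18*(-39) = 13/6 ≈ 2.1667)
(D + 1400) + z(15) = (13/6 + 1400) + (5/2)*15 = 8413/6 + 75/2 = 4319/3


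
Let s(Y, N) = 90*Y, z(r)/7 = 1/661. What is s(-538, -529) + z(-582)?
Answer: -32005613/661 ≈ -48420.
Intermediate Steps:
z(r) = 7/661
s(-538, -529) + z(-582) = 90*(-538) + 7/661 = -48420 + 7/661 = -32005613/661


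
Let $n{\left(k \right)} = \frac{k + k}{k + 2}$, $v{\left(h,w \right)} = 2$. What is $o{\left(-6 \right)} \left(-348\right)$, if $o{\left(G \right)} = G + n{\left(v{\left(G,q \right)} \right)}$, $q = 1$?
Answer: $1740$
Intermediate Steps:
$n{\left(k \right)} = \frac{2 k}{2 + k}$
$o{\left(G \right)} = 1 + G$ ($o{\left(G \right)} = G + 2 \cdot 2 \frac{1}{2 + 2} = G + 2 \cdot 2 \cdot \frac{1}{4} = G + 1 = 1 + G$)
$o{\left(-6 \right)} \left(-348\right) = \left(1 - 6\right) \left(-348\right) = \left(-5\right) \left(-348\right) = 1740$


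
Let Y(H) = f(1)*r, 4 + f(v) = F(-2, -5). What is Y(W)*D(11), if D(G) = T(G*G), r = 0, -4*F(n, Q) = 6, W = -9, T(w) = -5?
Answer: 0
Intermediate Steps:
F(n, Q) = -3/2 (F(n, Q) = -1/4*6 = -3/2)
f(v) = -11/2 (f(v) = -4 - 3/2 = -11/2)
D(G) = -5
Y(H) = 0 (Y(H) = -11/2*0 = 0)
Y(W)*D(11) = 0*(-5) = 0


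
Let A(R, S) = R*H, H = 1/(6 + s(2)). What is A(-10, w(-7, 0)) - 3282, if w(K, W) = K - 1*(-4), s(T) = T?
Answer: -13133/4 ≈ -3283.3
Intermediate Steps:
H = 1/8 (H = 1/(6 + 2) = 1/8 ≈ 0.12500)
w(K, W) = 4 + K (w(K, W) = K + 4 = 4 + K)
A(R, S) = R/8 (A(R, S) = R*(1/8) = R/8)
A(-10, w(-7, 0)) - 3282 = (1/8)*(-10) - 3282 = -5/4 - 3282 = -13133/4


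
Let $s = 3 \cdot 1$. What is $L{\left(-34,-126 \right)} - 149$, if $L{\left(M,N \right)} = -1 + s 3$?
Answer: $-141$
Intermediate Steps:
$s = 3$
$L{\left(M,N \right)} = 8$ ($L{\left(M,N \right)} = -1 + 3 \cdot 3 = -1 + 9 = 8$)
$L{\left(-34,-126 \right)} - 149 = 8 - 149 = -141$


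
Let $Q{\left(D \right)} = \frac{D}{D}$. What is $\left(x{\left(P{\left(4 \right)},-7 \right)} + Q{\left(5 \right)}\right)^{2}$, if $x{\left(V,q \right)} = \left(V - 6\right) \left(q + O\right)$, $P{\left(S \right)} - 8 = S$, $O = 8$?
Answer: $49$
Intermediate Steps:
$P{\left(S \right)} = 8 + S$
$Q{\left(D \right)} = 1$
$x{\left(V,q \right)} = \left(-6 + V\right) \left(8 + q\right)$ ($x{\left(V,q \right)} = \left(V - 6\right) \left(q + 8\right) = \left(-6 + V\right) \left(8 + q\right)$)
$\left(x{\left(P{\left(4 \right)},-7 \right)} + Q{\left(5 \right)}\right)^{2} = \left(\left(-48 - -42 + 8 \left(8 + 4\right) + \left(8 + 4\right) \left(-7\right)\right) + 1\right)^{2} = \left(\left(-48 + 42 + 8 \cdot 12 + 12 \left(-7\right)\right) + 1\right)^{2} = \left(\left(-48 + 42 + 96 - 84\right) + 1\right)^{2} = \left(6 + 1\right)^{2} = 7^{2} = 49$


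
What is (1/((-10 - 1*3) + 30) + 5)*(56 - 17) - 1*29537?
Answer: -498775/17 ≈ -29340.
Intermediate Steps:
(1/((-10 - 1*3) + 30) + 5)*(56 - 17) - 1*29537 = (1/((-10 - 3) + 30) + 5)*39 - 29537 = (1/(-13 + 30) + 5)*39 - 29537 = (1/17 + 5)*39 - 29537 = (86/17)*39 - 29537 = 3354/17 - 29537 = -498775/17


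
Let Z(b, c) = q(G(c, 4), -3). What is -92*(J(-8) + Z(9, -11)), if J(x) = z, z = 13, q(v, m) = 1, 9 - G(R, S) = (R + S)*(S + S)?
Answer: -1288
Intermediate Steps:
G(R, S) = 9 - 2*S*(R + S) (G(R, S) = 9 - (R + S)*(S + S) = 9 - (R + S)*2*S = 9 - 2*S*(R + S))
Z(b, c) = 1
J(x) = 13
-92*(J(-8) + Z(9, -11)) = -92*(13 + 1) = -92*14 = -1288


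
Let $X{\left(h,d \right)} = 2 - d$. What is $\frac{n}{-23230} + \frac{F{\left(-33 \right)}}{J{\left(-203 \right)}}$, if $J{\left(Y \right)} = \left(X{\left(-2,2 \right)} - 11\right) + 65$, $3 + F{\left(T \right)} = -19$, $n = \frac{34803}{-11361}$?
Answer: $- \frac{967378883}{2375244270} \approx -0.40728$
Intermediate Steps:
$n = - \frac{11601}{3787}$ ($n = 34803 \left(- \frac{1}{11361}\right) = - \frac{11601}{3787} \approx -3.0634$)
$F{\left(T \right)} = -22$ ($F{\left(T \right)} = -3 - 19 = -22$)
$J{\left(Y \right)} = 54$ ($J{\left(Y \right)} = \left(\left(2 - 2\right) - 11\right) + 65 = \left(0 - 11\right) + 65 = -11 + 65 = 54$)
$\frac{n}{-23230} + \frac{F{\left(-33 \right)}}{J{\left(-203 \right)}} = - \frac{11601}{3787 \left(-23230\right)} - \frac{22}{54} = \left(- \frac{11601}{3787}\right) \left(- \frac{1}{23230}\right) - \frac{11}{27} = \frac{11601}{87972010} - \frac{11}{27} = - \frac{967378883}{2375244270}$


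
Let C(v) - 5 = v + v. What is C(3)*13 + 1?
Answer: 144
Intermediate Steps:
C(v) = 5 + 2*v (C(v) = 5 + (v + v) = 5 + 2*v)
C(3)*13 + 1 = (5 + 2*3)*13 + 1 = (5 + 6)*13 + 1 = 11*13 + 1 = 143 + 1 = 144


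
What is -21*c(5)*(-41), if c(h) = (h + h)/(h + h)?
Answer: 861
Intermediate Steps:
c(h) = 1 (c(h) = (2*h)/((2*h)) = (2*h)*(1/(2*h)) = 1)
-21*c(5)*(-41) = -21*1*(-41) = -21*(-41) = 861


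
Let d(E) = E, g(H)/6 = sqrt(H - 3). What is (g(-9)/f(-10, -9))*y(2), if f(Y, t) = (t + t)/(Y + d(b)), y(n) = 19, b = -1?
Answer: 418*I*sqrt(3)/3 ≈ 241.33*I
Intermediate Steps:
g(H) = 6*sqrt(-3 + H) (g(H) = 6*sqrt(H - 3) = 6*sqrt(-3 + H))
f(Y, t) = 2*t/(-1 + Y) (f(Y, t) = (t + t)/(Y - 1) = (2*t)/(-1 + Y) = 2*t/(-1 + Y))
(g(-9)/f(-10, -9))*y(2) = ((6*sqrt(-3 - 9))/((2*(-9)/(-1 - 10))))*19 = ((6*sqrt(-12))/((2*(-9)/(-11))))*19 = ((6*(2*I*sqrt(3)))/((2*(-9)*(-1/11))))*19 = ((12*I*sqrt(3))/(18/11))*19 = ((12*I*sqrt(3))*(11/18))*19 = (22*I*sqrt(3)/3)*19 = 418*I*sqrt(3)/3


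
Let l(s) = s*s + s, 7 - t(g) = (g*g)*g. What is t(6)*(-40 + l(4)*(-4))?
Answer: 25080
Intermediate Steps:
t(g) = 7 - g**3 (t(g) = 7 - g*g*g = 7 - g**2*g = 7 - g**3)
l(s) = s + s**2 (l(s) = s**2 + s = s + s**2)
t(6)*(-40 + l(4)*(-4)) = (7 - 1*6**3)*(-40 + (4*(1 + 4))*(-4)) = (7 - 1*216)*(-40 + (4*5)*(-4)) = (7 - 216)*(-40 + 20*(-4)) = -209*(-40 - 80) = -209*(-120) = 25080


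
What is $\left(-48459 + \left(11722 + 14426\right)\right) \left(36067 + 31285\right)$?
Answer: $-1502690472$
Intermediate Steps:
$\left(-48459 + \left(11722 + 14426\right)\right) \left(36067 + 31285\right) = \left(-48459 + 26148\right) 67352 = \left(-22311\right) 67352 = -1502690472$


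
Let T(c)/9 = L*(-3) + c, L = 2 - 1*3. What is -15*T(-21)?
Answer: 2430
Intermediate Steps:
L = -1 (L = 2 - 3 = -1)
T(c) = 27 + 9*c (T(c) = 9*(-1*(-3) + c) = 9*(3 + c) = 27 + 9*c)
-15*T(-21) = -15*(27 + 9*(-21)) = -15*(27 - 189) = -15*(-162) = 2430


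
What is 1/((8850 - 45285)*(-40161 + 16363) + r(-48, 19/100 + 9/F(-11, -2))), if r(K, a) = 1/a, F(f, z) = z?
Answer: 431/373711535930 ≈ 1.1533e-9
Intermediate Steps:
1/((8850 - 45285)*(-40161 + 16363) + r(-48, 19/100 + 9/F(-11, -2))) = 1/((8850 - 45285)*(-40161 + 16363) + 1/(19/100 + 9/(-2))) = 1/(-36435*(-23798) + 1/(19*(1/100) + 9*(-½))) = 1/(867080130 + 1/(19/100 - 9/2)) = 1/(867080130 + 1/(-431/100)) = 1/(867080130 - 100/431) = 1/(373711535930/431) = 431/373711535930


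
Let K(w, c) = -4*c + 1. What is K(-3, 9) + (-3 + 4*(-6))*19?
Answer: -548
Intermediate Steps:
K(w, c) = 1 - 4*c
K(-3, 9) + (-3 + 4*(-6))*19 = (1 - 4*9) + (-3 + 4*(-6))*19 = (1 - 36) + (-3 - 24)*19 = -35 - 27*19 = -35 - 513 = -548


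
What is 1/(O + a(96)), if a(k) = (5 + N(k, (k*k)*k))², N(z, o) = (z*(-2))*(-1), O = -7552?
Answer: 1/31257 ≈ 3.1993e-5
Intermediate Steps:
N(z, o) = 2*z (N(z, o) = -2*z*(-1) = 2*z)
a(k) = (5 + 2*k)²
1/(O + a(96)) = 1/(-7552 + (5 + 2*96)²) = 1/(-7552 + (5 + 192)²) = 1/(-7552 + 197²) = 1/(-7552 + 38809) = 1/31257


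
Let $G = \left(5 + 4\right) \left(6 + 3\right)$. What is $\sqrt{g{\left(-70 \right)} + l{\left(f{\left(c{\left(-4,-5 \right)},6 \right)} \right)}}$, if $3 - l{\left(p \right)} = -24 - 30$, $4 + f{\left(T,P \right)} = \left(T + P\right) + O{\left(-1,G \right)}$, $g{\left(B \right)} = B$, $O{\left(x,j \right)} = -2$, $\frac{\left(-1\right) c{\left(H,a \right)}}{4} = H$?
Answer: $i \sqrt{13} \approx 3.6056 i$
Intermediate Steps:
$c{\left(H,a \right)} = - 4 H$
$G = 81$ ($G = 9 \cdot 9 = 81$)
$f{\left(T,P \right)} = -6 + P + T$ ($f{\left(T,P \right)} = -4 - \left(2 - P - T\right) = -4 + \left(-2 + P + T\right) = -6 + P + T$)
$l{\left(p \right)} = 57$ ($l{\left(p \right)} = 3 - \left(-24 - 30\right) = 3 - -54 = 3 + 54 = 57$)
$\sqrt{g{\left(-70 \right)} + l{\left(f{\left(c{\left(-4,-5 \right)},6 \right)} \right)}} = \sqrt{-70 + 57} = \sqrt{-13} = i \sqrt{13}$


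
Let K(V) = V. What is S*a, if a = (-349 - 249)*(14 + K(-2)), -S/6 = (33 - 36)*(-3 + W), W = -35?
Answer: 4908384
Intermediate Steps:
S = -684 (S = -6*(33 - 36)*(-3 - 35) = -(-18)*(-38) = -6*114 = -684)
a = -7176 (a = (-349 - 249)*(14 - 2) = -598*12 = -7176)
S*a = -684*(-7176) = 4908384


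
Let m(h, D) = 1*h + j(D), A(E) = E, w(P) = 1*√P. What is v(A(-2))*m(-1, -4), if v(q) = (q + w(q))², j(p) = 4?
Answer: 6 - 12*I*√2 ≈ 6.0 - 16.971*I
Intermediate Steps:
w(P) = √P
v(q) = (q + √q)²
m(h, D) = 4 + h (m(h, D) = 1*h + 4 = h + 4 = 4 + h)
v(A(-2))*m(-1, -4) = (-2 + √(-2))²*(4 - 1) = (-2 + I*√2)²*3 = 3*(-2 + I*√2)²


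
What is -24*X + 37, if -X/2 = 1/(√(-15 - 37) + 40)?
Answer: (-764*I + 37*√13)/(√13 - 20*I) ≈ 38.162 - 0.20952*I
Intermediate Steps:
X = -2/(40 + 2*I*√13) (X = -2/(√(-15 - 37) + 40) = -2/(√(-52) + 40) = -2/(2*I*√13 + 40) = -2/(40 + 2*I*√13) ≈ -0.048426 + 0.0087301*I)
-24*X + 37 = -24*I/(√13 - 20*I) + 37 = 37 - 24*I/(√13 - 20*I)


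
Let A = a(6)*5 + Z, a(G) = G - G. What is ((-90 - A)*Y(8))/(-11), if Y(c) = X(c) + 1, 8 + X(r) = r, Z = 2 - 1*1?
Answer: 91/11 ≈ 8.2727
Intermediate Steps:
a(G) = 0
Z = 1 (Z = 2 - 1 = 1)
X(r) = -8 + r
Y(c) = -7 + c (Y(c) = (-8 + c) + 1 = -7 + c)
A = 1 (A = 0*5 + 1 = 0 + 1 = 1)
((-90 - A)*Y(8))/(-11) = ((-90 - 1*1)*(-7 + 8))/(-11) = ((-90 - 1)*1)*(-1/11) = -91*1*(-1/11) = -91*(-1/11) = 91/11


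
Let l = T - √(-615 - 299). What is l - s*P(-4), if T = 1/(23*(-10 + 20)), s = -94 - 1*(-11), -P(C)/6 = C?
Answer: 458161/230 - I*√914 ≈ 1992.0 - 30.232*I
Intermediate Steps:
P(C) = -6*C
s = -83 (s = -94 + 11 = -83)
T = 1/230 (T = 1/(23*10) = 1/230 ≈ 0.0043478)
l = 1/230 - I*√914 (l = 1/230 - √(-615 - 299) = 1/230 - √(-914) = 1/230 - I*√914 ≈ 0.0043478 - 30.232*I)
l - s*P(-4) = (1/230 - I*√914) - (-83)*(-6*(-4)) = (1/230 - I*√914) - (-83)*24 = (1/230 - I*√914) - 1*(-1992) = (1/230 - I*√914) + 1992 = 458161/230 - I*√914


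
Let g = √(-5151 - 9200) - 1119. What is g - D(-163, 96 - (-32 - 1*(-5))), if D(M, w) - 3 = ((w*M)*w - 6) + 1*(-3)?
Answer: 2464914 + I*√14351 ≈ 2.4649e+6 + 119.8*I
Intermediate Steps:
g = -1119 + I*√14351 (g = √(-14351) - 1119 = I*√14351 - 1119 = -1119 + I*√14351 ≈ -1119.0 + 119.8*I)
D(M, w) = -6 + M*w² (D(M, w) = 3 + (((w*M)*w - 6) + 1*(-3)) = 3 + (((M*w)*w - 6) - 3) = 3 + ((M*w² - 6) - 3) = 3 + ((-6 + M*w²) - 3) = 3 + (-9 + M*w²) = -6 + M*w²)
g - D(-163, 96 - (-32 - 1*(-5))) = (-1119 + I*√14351) - (-6 - 163*(96 - (-32 - 1*(-5)))²) = (-1119 + I*√14351) - (-6 - 163*(96 - (-32 + 5))²) = (-1119 + I*√14351) - (-6 - 163*(96 - 1*(-27))²) = (-1119 + I*√14351) - (-6 - 163*(96 + 27)²) = (-1119 + I*√14351) - (-6 - 163*123²) = (-1119 + I*√14351) - (-6 - 163*15129) = (-1119 + I*√14351) - (-6 - 2466027) = (-1119 + I*√14351) - 1*(-2466033) = (-1119 + I*√14351) + 2466033 = 2464914 + I*√14351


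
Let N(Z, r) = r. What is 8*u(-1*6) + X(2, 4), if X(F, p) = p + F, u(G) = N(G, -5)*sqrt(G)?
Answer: 6 - 40*I*sqrt(6) ≈ 6.0 - 97.98*I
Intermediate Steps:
u(G) = -5*sqrt(G)
X(F, p) = F + p
8*u(-1*6) + X(2, 4) = 8*(-5*I*sqrt(6)) + (2 + 4) = 8*(-5*I*sqrt(6)) + 6 = -40*I*sqrt(6) + 6 = 6 - 40*I*sqrt(6)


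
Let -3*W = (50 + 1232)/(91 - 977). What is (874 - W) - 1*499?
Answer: 497734/1329 ≈ 374.52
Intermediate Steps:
W = 641/1329 (W = -(50 + 1232)/(3*(91 - 977)) = -1282/(3*(-886)) = -1282*(-1)/(3*886) = -⅓*(-641/443) = 641/1329 ≈ 0.48232)
(874 - W) - 1*499 = (874 - 1*641/1329) - 1*499 = (874 - 641/1329) - 499 = 1160905/1329 - 499 = 497734/1329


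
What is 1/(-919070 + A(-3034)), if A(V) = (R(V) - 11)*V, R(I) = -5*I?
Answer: -1/46911476 ≈ -2.1317e-8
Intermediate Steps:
A(V) = V*(-11 - 5*V) (A(V) = (-5*V - 11)*V = (-11 - 5*V)*V = V*(-11 - 5*V))
1/(-919070 + A(-3034)) = 1/(-919070 - 1*(-3034)*(11 + 5*(-3034))) = 1/(-919070 - 1*(-3034)*(11 - 15170)) = 1/(-919070 - 1*(-3034)*(-15159)) = 1/(-919070 - 45992406) = 1/(-46911476) = -1/46911476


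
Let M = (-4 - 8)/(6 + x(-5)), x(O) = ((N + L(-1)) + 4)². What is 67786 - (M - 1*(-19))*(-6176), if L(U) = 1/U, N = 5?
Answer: 6442494/35 ≈ 1.8407e+5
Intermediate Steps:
x(O) = 64 (x(O) = ((5 + 1/(-1)) + 4)² = ((5 - 1) + 4)² = (4 + 4)² = 8² = 64)
M = -6/35 (M = (-4 - 8)/(6 + 64) = -12/70 = -12*1/70 = -6/35 ≈ -0.17143)
67786 - (M - 1*(-19))*(-6176) = 67786 - (-6/35 - 1*(-19))*(-6176) = 67786 - (-6/35 + 19)*(-6176) = 67786 - 659*(-6176)/35 = 67786 - 1*(-4069984/35) = 67786 + 4069984/35 = 6442494/35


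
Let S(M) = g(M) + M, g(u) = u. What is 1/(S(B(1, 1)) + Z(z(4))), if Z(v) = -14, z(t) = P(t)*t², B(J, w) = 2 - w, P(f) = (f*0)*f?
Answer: -1/12 ≈ -0.083333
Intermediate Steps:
P(f) = 0 (P(f) = 0*f = 0)
z(t) = 0 (z(t) = 0*t² = 0)
S(M) = 2*M (S(M) = M + M = 2*M)
1/(S(B(1, 1)) + Z(z(4))) = 1/(2*(2 - 1*1) - 14) = 1/(2*(2 - 1) - 14) = 1/(2*1 - 14) = 1/(2 - 14) = 1/(-12) = -1/12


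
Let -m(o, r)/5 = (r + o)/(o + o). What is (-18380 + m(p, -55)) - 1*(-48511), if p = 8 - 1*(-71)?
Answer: 2380289/79 ≈ 30130.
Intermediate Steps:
p = 79 (p = 8 + 71 = 79)
m(o, r) = -5*(o + r)/(2*o) (m(o, r) = -5*(r + o)/(o + o) = -5*(o + r)/(2*o))
(-18380 + m(p, -55)) - 1*(-48511) = (-18380 + (5/2)*(-1*79 - 1*(-55))/79) - 1*(-48511) = (-18380 + (5/2)*(1/79)*(-79 + 55)) + 48511 = (-18380 + (5/2)*(1/79)*(-24)) + 48511 = (-18380 - 60/79) + 48511 = -1452080/79 + 48511 = 2380289/79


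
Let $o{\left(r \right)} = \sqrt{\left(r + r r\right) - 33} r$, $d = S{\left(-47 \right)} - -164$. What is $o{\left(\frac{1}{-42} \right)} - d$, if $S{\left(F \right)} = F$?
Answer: $-117 - \frac{i \sqrt{58253}}{1764} \approx -117.0 - 0.13682 i$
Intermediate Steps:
$d = 117$ ($d = -47 - -164 = -47 + 164 = 117$)
$o{\left(r \right)} = r \sqrt{-33 + r + r^{2}}$ ($o{\left(r \right)} = \sqrt{\left(r + r^{2}\right) - 33} r = \sqrt{-33 + r + r^{2}} r = r \sqrt{-33 + r + r^{2}}$)
$o{\left(\frac{1}{-42} \right)} - d = \frac{\sqrt{-33 + \frac{1}{-42} + \left(\frac{1}{-42}\right)^{2}}}{-42} - 117 = - \frac{\sqrt{-33 - \frac{1}{42} + \left(- \frac{1}{42}\right)^{2}}}{42} - 117 = - \frac{\sqrt{-33 - \frac{1}{42} + \frac{1}{1764}}}{42} - 117 = - \frac{\sqrt{- \frac{58253}{1764}}}{42} - 117 = - \frac{\frac{1}{42} i \sqrt{58253}}{42} - 117 = - \frac{i \sqrt{58253}}{1764} - 117 = -117 - \frac{i \sqrt{58253}}{1764}$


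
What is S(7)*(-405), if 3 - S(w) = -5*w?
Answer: -15390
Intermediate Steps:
S(w) = 3 + 5*w (S(w) = 3 - (-5)*w = 3 + 5*w)
S(7)*(-405) = (3 + 5*7)*(-405) = (3 + 35)*(-405) = 38*(-405) = -15390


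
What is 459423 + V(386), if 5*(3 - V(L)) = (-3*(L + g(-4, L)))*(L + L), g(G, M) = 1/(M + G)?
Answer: 609502404/955 ≈ 6.3822e+5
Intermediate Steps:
g(G, M) = 1/(G + M)
V(L) = 3 - 2*L*(-3*L - 3/(-4 + L))/5 (V(L) = 3 - (-3*(L + 1/(-4 + L)))*(L + L)/5 = 3 - (-3*L - 3/(-4 + L))*2*L/5 = 3 - 2*L*(-3*L - 3/(-4 + L))/5)
459423 + V(386) = 459423 + 3*(2*386 + (-4 + 386)*(5 + 2*386**2))/(5*(-4 + 386)) = 459423 + (3/5)*(772 + 382*(5 + 2*148996))/382 = 459423 + (3/5)*(1/382)*(772 + 382*(5 + 297992)) = 459423 + (3/5)*(1/382)*(772 + 382*297997) = 459423 + (3/5)*(1/382)*(772 + 113834854) = 459423 + (3/5)*(1/382)*113835626 = 459423 + 170753439/955 = 609502404/955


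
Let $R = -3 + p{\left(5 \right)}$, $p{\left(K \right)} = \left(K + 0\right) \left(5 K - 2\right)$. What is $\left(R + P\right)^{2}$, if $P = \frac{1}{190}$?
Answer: $\frac{452880961}{36100} \approx 12545.0$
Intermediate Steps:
$p{\left(K \right)} = K \left(-2 + 5 K\right)$
$R = 112$ ($R = -3 + 5 \left(-2 + 5 \cdot 5\right) = -3 + 5 \left(-2 + 25\right) = -3 + 5 \cdot 23 = -3 + 115 = 112$)
$P = \frac{1}{190} \approx 0.0052632$
$\left(R + P\right)^{2} = \left(112 + \frac{1}{190}\right)^{2} = \left(\frac{21281}{190}\right)^{2} = \frac{452880961}{36100}$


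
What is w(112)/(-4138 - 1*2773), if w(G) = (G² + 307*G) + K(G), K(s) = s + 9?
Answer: -47049/6911 ≈ -6.8078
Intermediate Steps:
K(s) = 9 + s
w(G) = 9 + G² + 308*G (w(G) = (G² + 307*G) + (9 + G) = 9 + G² + 308*G)
w(112)/(-4138 - 1*2773) = (9 + 112² + 308*112)/(-4138 - 1*2773) = (9 + 12544 + 34496)/(-4138 - 2773) = 47049/(-6911) = 47049*(-1/6911) = -47049/6911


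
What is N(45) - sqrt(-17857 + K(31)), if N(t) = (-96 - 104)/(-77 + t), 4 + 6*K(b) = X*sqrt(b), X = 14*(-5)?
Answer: 25/4 - sqrt(-160719 - 105*sqrt(31))/3 ≈ 6.25 - 133.88*I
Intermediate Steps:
X = -70
K(b) = -2/3 - 35*sqrt(b)/3 (K(b) = -2/3 + (-70*sqrt(b))/6 = -2/3 - 35*sqrt(b)/3)
N(t) = -200/(-77 + t)
N(45) - sqrt(-17857 + K(31)) = -200/(-77 + 45) - sqrt(-17857 + (-2/3 - 35*sqrt(31)/3)) = -200/(-32) - sqrt(-53573/3 - 35*sqrt(31)/3) = -200*(-1/32) - sqrt(-53573/3 - 35*sqrt(31)/3) = 25/4 - sqrt(-53573/3 - 35*sqrt(31)/3)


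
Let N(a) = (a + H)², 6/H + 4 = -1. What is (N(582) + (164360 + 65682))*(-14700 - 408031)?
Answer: -5996128950446/25 ≈ -2.3985e+11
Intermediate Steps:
H = -6/5 (H = 6/(-4 - 1) = 6/(-5) = 6*(-⅕) = -6/5 ≈ -1.2000)
N(a) = (-6/5 + a)² (N(a) = (a - 6/5)² = (-6/5 + a)²)
(N(582) + (164360 + 65682))*(-14700 - 408031) = ((-6 + 5*582)²/25 + (164360 + 65682))*(-14700 - 408031) = ((-6 + 2910)²/25 + 230042)*(-422731) = ((1/25)*2904² + 230042)*(-422731) = ((1/25)*8433216 + 230042)*(-422731) = (8433216/25 + 230042)*(-422731) = (14184266/25)*(-422731) = -5996128950446/25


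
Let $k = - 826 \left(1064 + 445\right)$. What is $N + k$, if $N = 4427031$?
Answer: $3180597$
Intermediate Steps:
$k = -1246434$ ($k = \left(-826\right) 1509 = -1246434$)
$N + k = 4427031 - 1246434 = 3180597$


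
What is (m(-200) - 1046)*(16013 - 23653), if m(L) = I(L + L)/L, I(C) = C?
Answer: 7976160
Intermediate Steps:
m(L) = 2 (m(L) = (L + L)/L = (2*L)/L = 2)
(m(-200) - 1046)*(16013 - 23653) = (2 - 1046)*(16013 - 23653) = -1044*(-7640) = 7976160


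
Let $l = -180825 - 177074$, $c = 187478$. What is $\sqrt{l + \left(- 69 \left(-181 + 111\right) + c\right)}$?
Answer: $3 i \sqrt{18399} \approx 406.93 i$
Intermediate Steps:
$l = -357899$ ($l = -180825 - 177074 = -357899$)
$\sqrt{l + \left(- 69 \left(-181 + 111\right) + c\right)} = \sqrt{-357899 + \left(- 69 \left(-181 + 111\right) + 187478\right)} = \sqrt{-357899 + \left(\left(-69\right) \left(-70\right) + 187478\right)} = \sqrt{-357899 + \left(4830 + 187478\right)} = \sqrt{-357899 + 192308} = \sqrt{-165591} = 3 i \sqrt{18399}$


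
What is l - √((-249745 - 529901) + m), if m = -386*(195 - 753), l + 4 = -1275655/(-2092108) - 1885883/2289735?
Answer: -20186050655459/4790372911380 - I*√564258 ≈ -4.2139 - 751.17*I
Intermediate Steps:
l = -20186050655459/4790372911380 (l = -4 + (-1275655/(-2092108) - 1885883/2289735) = -4 + (-1275655*(-1/2092108) - 1885883*1/2289735) = -4 + (1275655/2092108 - 1885883/2289735) = -4 - 1024559009939/4790372911380 = -20186050655459/4790372911380 ≈ -4.2139)
m = 215388 (m = -386*(-558) = 215388)
l - √((-249745 - 529901) + m) = -20186050655459/4790372911380 - √((-249745 - 529901) + 215388) = -20186050655459/4790372911380 - √(-779646 + 215388) = -20186050655459/4790372911380 - √(-564258) = -20186050655459/4790372911380 - I*√564258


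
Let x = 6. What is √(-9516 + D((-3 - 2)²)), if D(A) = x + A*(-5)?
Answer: I*√9635 ≈ 98.158*I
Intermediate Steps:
D(A) = 6 - 5*A (D(A) = 6 + A*(-5) = 6 - 5*A)
√(-9516 + D((-3 - 2)²)) = √(-9516 + (6 - 5*(-3 - 2)²)) = √(-9516 + (6 - 5*(-5)²)) = √(-9516 + (6 - 5*25)) = √(-9516 + (6 - 125)) = √(-9516 - 119) = √(-9635) = I*√9635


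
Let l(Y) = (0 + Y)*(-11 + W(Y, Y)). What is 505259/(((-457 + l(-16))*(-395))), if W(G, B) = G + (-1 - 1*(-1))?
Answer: 505259/9875 ≈ 51.165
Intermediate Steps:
W(G, B) = G (W(G, B) = G + (-1 + 1) = G + 0 = G)
l(Y) = Y*(-11 + Y) (l(Y) = (0 + Y)*(-11 + Y) = Y*(-11 + Y))
505259/(((-457 + l(-16))*(-395))) = 505259/(((-457 - 16*(-11 - 16))*(-395))) = 505259/(((-457 - 16*(-27))*(-395))) = 505259/(((-457 + 432)*(-395))) = 505259/((-25*(-395))) = 505259/9875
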